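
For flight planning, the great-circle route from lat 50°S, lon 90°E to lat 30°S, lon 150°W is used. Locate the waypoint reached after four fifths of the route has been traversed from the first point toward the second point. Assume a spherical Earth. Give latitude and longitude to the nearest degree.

From cos δ = sin φ₁ sin φ₂ + cos φ₁ cos φ₂ cos Δλ, the central angle is δ ≈ 1.466 rad (84.0°).
Interpolate at f = 4/5 with slerp weights a = sin((1−f)δ)/sin δ ≈ 0.291, b = sin(fδ)/sin δ ≈ 0.927.
p = a·p₁ + b·p₂ ≈ (-0.695, -0.215, -0.686); φ = arcsin(p_z) ≈ -43.32°, λ = atan2(p_y, p_x) ≈ -162.85°.

≈ lat 43°S, lon 163°W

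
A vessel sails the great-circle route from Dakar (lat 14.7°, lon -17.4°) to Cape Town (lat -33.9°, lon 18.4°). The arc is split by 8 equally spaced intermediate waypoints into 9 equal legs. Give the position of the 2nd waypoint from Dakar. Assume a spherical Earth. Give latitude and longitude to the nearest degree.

Convert each endpoint to a unit vector on the sphere (x = cos φ cos λ, y = cos φ sin λ, z = sin φ).
The central angle between the endpoints is δ = arccos(p₁·p₂) ≈ 1.036 rad (59.4°).
Interpolate at f = 2/9 with slerp weights a = sin((1−f)δ)/sin δ ≈ 0.838, b = sin(fδ)/sin δ ≈ 0.265.
p = a·p₁ + b·p₂ ≈ (0.983, -0.173, 0.065); φ = arcsin(p_z) ≈ 3.72°, λ = atan2(p_y, p_x) ≈ -9.99°.

≈ lat 4°, lon -10°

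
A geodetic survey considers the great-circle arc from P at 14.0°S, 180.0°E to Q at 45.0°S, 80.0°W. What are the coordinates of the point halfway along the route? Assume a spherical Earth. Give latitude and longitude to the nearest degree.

Convert each endpoint to a unit vector on the sphere (x = cos φ cos λ, y = cos φ sin λ, z = sin φ).
The central angle between the endpoints is δ = arccos(p₁·p₂) ≈ 1.519 rad (87.0°).
Interpolate at f = 1/2 with slerp weights a = sin((1−f)δ)/sin δ ≈ 0.689, b = sin(fδ)/sin δ ≈ 0.689.
p = a·p₁ + b·p₂ ≈ (-0.584, -0.480, -0.654); φ = arcsin(p_z) ≈ -40.87°, λ = atan2(p_y, p_x) ≈ -140.59°.

≈ 41°S, 141°W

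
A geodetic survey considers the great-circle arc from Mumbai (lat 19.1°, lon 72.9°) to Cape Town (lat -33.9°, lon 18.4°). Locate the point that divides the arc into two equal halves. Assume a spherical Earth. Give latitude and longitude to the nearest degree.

Convert each endpoint to a unit vector on the sphere (x = cos φ cos λ, y = cos φ sin λ, z = sin φ).
The central angle between the endpoints is δ = arccos(p₁·p₂) ≈ 1.294 rad (74.2°).
Interpolate at f = 1/2 with slerp weights a = sin((1−f)δ)/sin δ ≈ 0.627, b = sin(fδ)/sin δ ≈ 0.627.
p = a·p₁ + b·p₂ ≈ (0.668, 0.730, -0.144); φ = arcsin(p_z) ≈ -8.31°, λ = atan2(p_y, p_x) ≈ 47.56°.

≈ lat -8°, lon 48°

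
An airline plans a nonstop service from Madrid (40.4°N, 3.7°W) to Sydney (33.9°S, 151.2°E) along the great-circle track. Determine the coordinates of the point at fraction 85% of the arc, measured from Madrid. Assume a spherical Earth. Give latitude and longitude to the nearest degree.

Convert each endpoint to a unit vector on the sphere (x = cos φ cos λ, y = cos φ sin λ, z = sin φ).
The central angle between the endpoints is δ = arccos(p₁·p₂) ≈ 2.776 rad (159.0°).
Interpolate at f = 0.85 with slerp weights a = sin((1−f)δ)/sin δ ≈ 1.131, b = sin(fδ)/sin δ ≈ 1.971.
p = a·p₁ + b·p₂ ≈ (-0.574, 0.732, -0.366); φ = arcsin(p_z) ≈ -21.48°, λ = atan2(p_y, p_x) ≈ 128.08°.

≈ 21°S, 128°E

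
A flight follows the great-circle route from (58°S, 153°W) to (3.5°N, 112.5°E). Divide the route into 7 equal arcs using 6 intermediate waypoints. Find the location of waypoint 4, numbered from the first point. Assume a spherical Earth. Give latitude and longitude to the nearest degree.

Write both endpoints as unit vectors p₁, p₂ with components (cos φ cos λ, cos φ sin λ, sin φ).
The central angle between the endpoints is δ = arccos(p₁·p₂) ≈ 1.664 rad (95.4°).
Interpolate at f = 4/7 with slerp weights a = sin((1−f)δ)/sin δ ≈ 0.657, b = sin(fδ)/sin δ ≈ 0.818.
p = a·p₁ + b·p₂ ≈ (-0.623, 0.596, -0.507); φ = arcsin(p_z) ≈ -30.49°, λ = atan2(p_y, p_x) ≈ 136.26°.

≈ (30°S, 136°E)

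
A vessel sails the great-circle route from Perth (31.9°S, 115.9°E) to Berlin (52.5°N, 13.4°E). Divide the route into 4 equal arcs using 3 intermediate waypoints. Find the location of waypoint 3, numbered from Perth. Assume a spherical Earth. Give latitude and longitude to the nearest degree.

≈ 38°N, 53°E

The haversine formula gives a central angle δ ≈ 2.131 rad (122.1°) between the endpoints.
Interpolate at f = 3/4 with slerp weights a = sin((1−f)δ)/sin δ ≈ 0.599, b = sin(fδ)/sin δ ≈ 1.180.
p = a·p₁ + b·p₂ ≈ (0.476, 0.624, 0.619); φ = arcsin(p_z) ≈ 38.26°, λ = atan2(p_y, p_x) ≈ 52.65°.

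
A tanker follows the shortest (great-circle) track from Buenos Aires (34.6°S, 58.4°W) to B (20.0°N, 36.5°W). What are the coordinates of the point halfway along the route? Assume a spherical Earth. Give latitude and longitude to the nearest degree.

≈ (7°S, 47°W)

Write both endpoints as unit vectors p₁, p₂ with components (cos φ cos λ, cos φ sin λ, sin φ).
The central angle between the endpoints is δ = arccos(p₁·p₂) ≈ 1.020 rad (58.4°).
Interpolate at f = 1/2 with slerp weights a = sin((1−f)δ)/sin δ ≈ 0.573, b = sin(fδ)/sin δ ≈ 0.573.
p = a·p₁ + b·p₂ ≈ (0.680, -0.722, -0.129); φ = arcsin(p_z) ≈ -7.43°, λ = atan2(p_y, p_x) ≈ -46.72°.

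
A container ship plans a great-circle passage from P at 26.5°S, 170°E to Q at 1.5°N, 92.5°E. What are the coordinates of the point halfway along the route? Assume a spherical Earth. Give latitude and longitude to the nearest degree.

From cos δ = sin φ₁ sin φ₂ + cos φ₁ cos φ₂ cos Δλ, the central angle is δ ≈ 1.388 rad (79.5°).
Interpolate at f = 1/2 with slerp weights a = sin((1−f)δ)/sin δ ≈ 0.650, b = sin(fδ)/sin δ ≈ 0.650.
p = a·p₁ + b·p₂ ≈ (-0.602, 0.751, -0.273); φ = arcsin(p_z) ≈ -15.85°, λ = atan2(p_y, p_x) ≈ 128.71°.

≈ 16°S, 129°E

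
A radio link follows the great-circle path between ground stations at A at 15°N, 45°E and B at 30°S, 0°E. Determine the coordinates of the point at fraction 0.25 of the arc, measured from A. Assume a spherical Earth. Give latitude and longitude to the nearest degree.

≈ 4°N, 34°E

Write both endpoints as unit vectors p₁, p₂ with components (cos φ cos λ, cos φ sin λ, sin φ).
The central angle between the endpoints is δ = arccos(p₁·p₂) ≈ 1.090 rad (62.5°).
Interpolate at f = 0.25 with slerp weights a = sin((1−f)δ)/sin δ ≈ 0.823, b = sin(fδ)/sin δ ≈ 0.304.
p = a·p₁ + b·p₂ ≈ (0.825, 0.562, 0.061); φ = arcsin(p_z) ≈ 3.51°, λ = atan2(p_y, p_x) ≈ 34.26°.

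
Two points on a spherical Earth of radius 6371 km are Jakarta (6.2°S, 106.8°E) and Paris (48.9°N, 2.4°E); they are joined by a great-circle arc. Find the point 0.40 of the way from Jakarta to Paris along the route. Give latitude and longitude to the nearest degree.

Convert each endpoint to a unit vector on the sphere (x = cos φ cos λ, y = cos φ sin λ, z = sin φ).
The central angle between the endpoints is δ = arccos(p₁·p₂) ≈ 1.817 rad (104.1°).
Interpolate at f = 0.40 with slerp weights a = sin((1−f)δ)/sin δ ≈ 0.914, b = sin(fδ)/sin δ ≈ 0.685.
p = a·p₁ + b·p₂ ≈ (0.187, 0.889, 0.418); φ = arcsin(p_z) ≈ 24.68°, λ = atan2(p_y, p_x) ≈ 78.10°.

≈ (25°N, 78°E)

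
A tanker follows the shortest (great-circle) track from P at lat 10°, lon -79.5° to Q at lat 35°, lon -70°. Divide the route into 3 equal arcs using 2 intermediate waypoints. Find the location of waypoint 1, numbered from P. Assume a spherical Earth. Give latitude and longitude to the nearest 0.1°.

≈ lat 18.4°, lon -76.7°

The haversine formula gives a central angle δ ≈ 0.462 rad (26.5°) between the endpoints.
Interpolate at f = 1/3 with slerp weights a = sin((1−f)δ)/sin δ ≈ 0.680, b = sin(fδ)/sin δ ≈ 0.344.
p = a·p₁ + b·p₂ ≈ (0.218, -0.923, 0.315); φ = arcsin(p_z) ≈ 18.39°, λ = atan2(p_y, p_x) ≈ -76.69°.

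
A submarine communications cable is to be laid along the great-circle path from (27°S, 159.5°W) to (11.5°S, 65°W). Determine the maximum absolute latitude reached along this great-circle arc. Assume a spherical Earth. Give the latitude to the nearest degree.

The great circle lies in the plane with unit normal n̂ = (p₁ × p₂)/|p₁ × p₂|.
Here n̂_z ≈ +0.871; the vertex latitude is φ_max = arccos|n̂_z| ≈ 29.5°.
Check via Clairaut: cos φ_max = |cos φ₁| · sin C = cos(27.0°)·sin(102.3°) ≈ 0.871, again giving ≈ 29.5°.

≈ 29°S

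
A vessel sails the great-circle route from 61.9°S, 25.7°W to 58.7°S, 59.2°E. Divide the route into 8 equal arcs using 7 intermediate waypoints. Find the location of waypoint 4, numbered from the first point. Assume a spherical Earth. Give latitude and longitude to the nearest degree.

≈ 67°S, 19°E

The haversine formula gives a central angle δ ≈ 0.683 rad (39.2°) between the endpoints.
Interpolate at f = 4/8 with slerp weights a = sin((1−f)δ)/sin δ ≈ 0.531, b = sin(fδ)/sin δ ≈ 0.531.
p = a·p₁ + b·p₂ ≈ (0.366, 0.128, -0.922); φ = arcsin(p_z) ≈ -67.15°, λ = atan2(p_y, p_x) ≈ 19.31°.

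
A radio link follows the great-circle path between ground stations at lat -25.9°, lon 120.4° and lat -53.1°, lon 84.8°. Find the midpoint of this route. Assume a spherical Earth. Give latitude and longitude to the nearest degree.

≈ lat -41°, lon 106°

Convert each endpoint to a unit vector on the sphere (x = cos φ cos λ, y = cos φ sin λ, z = sin φ).
The central angle between the endpoints is δ = arccos(p₁·p₂) ≈ 0.662 rad (38.0°).
Interpolate at f = 1/2 with slerp weights a = sin((1−f)δ)/sin δ ≈ 0.529, b = sin(fδ)/sin δ ≈ 0.529.
p = a·p₁ + b·p₂ ≈ (-0.212, 0.726, -0.654); φ = arcsin(p_z) ≈ -40.83°, λ = atan2(p_y, p_x) ≈ 106.26°.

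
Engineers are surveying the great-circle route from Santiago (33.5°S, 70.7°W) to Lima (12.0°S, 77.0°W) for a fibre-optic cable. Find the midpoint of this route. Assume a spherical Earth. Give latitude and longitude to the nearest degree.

≈ 23°S, 74°W

Convert each endpoint to a unit vector on the sphere (x = cos φ cos λ, y = cos φ sin λ, z = sin φ).
The central angle between the endpoints is δ = arccos(p₁·p₂) ≈ 0.388 rad (22.3°).
Interpolate at f = 1/2 with slerp weights a = sin((1−f)δ)/sin δ ≈ 0.510, b = sin(fδ)/sin δ ≈ 0.510.
p = a·p₁ + b·p₂ ≈ (0.253, -0.887, -0.387); φ = arcsin(p_z) ≈ -22.78°, λ = atan2(p_y, p_x) ≈ -74.10°.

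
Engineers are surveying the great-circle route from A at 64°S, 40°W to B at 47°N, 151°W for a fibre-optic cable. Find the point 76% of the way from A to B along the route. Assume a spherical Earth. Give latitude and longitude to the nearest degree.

≈ 19°N, 129°W

Convert each endpoint to a unit vector on the sphere (x = cos φ cos λ, y = cos φ sin λ, z = sin φ).
The central angle between the endpoints is δ = arccos(p₁·p₂) ≈ 2.441 rad (139.9°).
Interpolate at f = 0.76 with slerp weights a = sin((1−f)δ)/sin δ ≈ 0.858, b = sin(fδ)/sin δ ≈ 1.489.
p = a·p₁ + b·p₂ ≈ (-0.600, -0.734, 0.318); φ = arcsin(p_z) ≈ 18.55°, λ = atan2(p_y, p_x) ≈ -129.27°.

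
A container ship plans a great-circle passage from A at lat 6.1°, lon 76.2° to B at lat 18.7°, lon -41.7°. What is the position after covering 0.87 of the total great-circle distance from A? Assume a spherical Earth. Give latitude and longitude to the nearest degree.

≈ lat 22°, lon -26°

The haversine formula gives a central angle δ ≈ 1.990 rad (114.0°) between the endpoints.
Interpolate at f = 0.87 with slerp weights a = sin((1−f)δ)/sin δ ≈ 0.280, b = sin(fδ)/sin δ ≈ 1.081.
p = a·p₁ + b·p₂ ≈ (0.831, -0.411, 0.376); φ = arcsin(p_z) ≈ 22.10°, λ = atan2(p_y, p_x) ≈ -26.30°.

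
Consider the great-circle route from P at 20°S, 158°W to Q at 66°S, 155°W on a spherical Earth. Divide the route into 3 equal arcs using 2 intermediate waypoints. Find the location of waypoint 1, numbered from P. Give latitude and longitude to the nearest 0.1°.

The haversine formula gives a central angle δ ≈ 0.804 rad (46.0°) between the endpoints.
Interpolate at f = 1/3 with slerp weights a = sin((1−f)δ)/sin δ ≈ 0.709, b = sin(fδ)/sin δ ≈ 0.368.
p = a·p₁ + b·p₂ ≈ (-0.753, -0.313, -0.578); φ = arcsin(p_z) ≈ -35.34°, λ = atan2(p_y, p_x) ≈ -157.45°.

≈ 35.3°S, 157.5°W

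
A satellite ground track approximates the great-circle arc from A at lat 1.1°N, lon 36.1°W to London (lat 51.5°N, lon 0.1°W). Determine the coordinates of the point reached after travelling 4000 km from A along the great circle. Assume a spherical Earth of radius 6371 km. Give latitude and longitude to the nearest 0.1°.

≈ lat 33.1°N, lon 18.6°W

The haversine formula gives a central angle δ ≈ 1.026 rad (58.8°) between the endpoints. The total great-circle distance is δ·R ≈ 1.026 × 6371 ≈ 6534 km, so the target fraction is f = 4000/6534 ≈ 0.612.
Interpolate at f ≈ 0.612 with slerp weights a = sin((1−f)δ)/sin δ ≈ 0.453, b = sin(fδ)/sin δ ≈ 0.687.
p = a·p₁ + b·p₂ ≈ (0.794, -0.268, 0.546); φ = arcsin(p_z) ≈ 33.12°, λ = atan2(p_y, p_x) ≈ -18.64°.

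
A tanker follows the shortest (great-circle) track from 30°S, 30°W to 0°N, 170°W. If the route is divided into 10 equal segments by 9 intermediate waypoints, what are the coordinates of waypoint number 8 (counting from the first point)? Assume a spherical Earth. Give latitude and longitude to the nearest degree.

≈ 17°S, 150°W

Convert each endpoint to a unit vector on the sphere (x = cos φ cos λ, y = cos φ sin λ, z = sin φ).
The central angle between the endpoints is δ = arccos(p₁·p₂) ≈ 2.296 rad (131.6°).
Interpolate at f = 8/10 with slerp weights a = sin((1−f)δ)/sin δ ≈ 0.592, b = sin(fδ)/sin δ ≈ 1.289.
p = a·p₁ + b·p₂ ≈ (-0.826, -0.480, -0.296); φ = arcsin(p_z) ≈ -17.23°, λ = atan2(p_y, p_x) ≈ -149.80°.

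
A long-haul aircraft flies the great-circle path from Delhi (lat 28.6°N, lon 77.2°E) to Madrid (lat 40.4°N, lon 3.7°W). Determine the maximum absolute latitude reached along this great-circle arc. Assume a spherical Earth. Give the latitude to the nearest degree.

The great circle lies in the plane with unit normal n̂ = (p₁ × p₂)/|p₁ × p₂|.
Here n̂_z ≈ -0.726; the vertex latitude is φ_max = arccos|n̂_z| ≈ 43.4°.
Check via Clairaut: cos φ_max = |cos φ₁| · sin C = cos(28.6°)·sin(55.8°) ≈ 0.726, again giving ≈ 43.4°.

≈ 43°N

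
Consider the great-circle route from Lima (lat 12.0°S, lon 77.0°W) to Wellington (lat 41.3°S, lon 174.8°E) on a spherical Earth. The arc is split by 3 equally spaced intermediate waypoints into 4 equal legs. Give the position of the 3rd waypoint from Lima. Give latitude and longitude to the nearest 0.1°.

Write both endpoints as unit vectors p₁, p₂ with components (cos φ cos λ, cos φ sin λ, sin φ).
The central angle between the endpoints is δ = arccos(p₁·p₂) ≈ 1.663 rad (95.3°).
Interpolate at f = 3/4 with slerp weights a = sin((1−f)δ)/sin δ ≈ 0.406, b = sin(fδ)/sin δ ≈ 0.952.
p = a·p₁ + b·p₂ ≈ (-0.623, -0.322, -0.713); φ = arcsin(p_z) ≈ -45.46°, λ = atan2(p_y, p_x) ≈ -152.69°.

≈ lat 45.5°S, lon 152.7°W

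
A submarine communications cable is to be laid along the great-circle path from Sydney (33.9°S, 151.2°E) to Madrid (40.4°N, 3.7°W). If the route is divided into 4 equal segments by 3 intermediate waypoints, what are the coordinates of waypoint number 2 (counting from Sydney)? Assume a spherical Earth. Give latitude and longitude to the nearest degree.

The haversine formula gives a central angle δ ≈ 2.776 rad (159.0°) between the endpoints.
Interpolate at f = 2/4 with slerp weights a = sin((1−f)δ)/sin δ ≈ 2.750, b = sin(fδ)/sin δ ≈ 2.750.
p = a·p₁ + b·p₂ ≈ (0.090, 0.964, 0.249); φ = arcsin(p_z) ≈ 14.39°, λ = atan2(p_y, p_x) ≈ 84.69°.

≈ 14°N, 85°E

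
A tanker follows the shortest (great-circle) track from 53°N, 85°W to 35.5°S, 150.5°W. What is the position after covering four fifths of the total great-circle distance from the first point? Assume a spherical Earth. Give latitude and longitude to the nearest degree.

Convert each endpoint to a unit vector on the sphere (x = cos φ cos λ, y = cos φ sin λ, z = sin φ).
The central angle between the endpoints is δ = arccos(p₁·p₂) ≈ 1.834 rad (105.1°).
Interpolate at f = 4/5 with slerp weights a = sin((1−f)δ)/sin δ ≈ 0.372, b = sin(fδ)/sin δ ≈ 1.030.
p = a·p₁ + b·p₂ ≈ (-0.711, -0.636, -0.302); φ = arcsin(p_z) ≈ -17.55°, λ = atan2(p_y, p_x) ≈ -138.18°.

≈ 18°S, 138°W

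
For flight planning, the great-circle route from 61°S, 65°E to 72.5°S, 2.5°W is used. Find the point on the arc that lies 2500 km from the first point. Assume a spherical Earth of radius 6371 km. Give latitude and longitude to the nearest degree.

The haversine formula gives a central angle δ ≈ 0.474 rad (27.1°) between the endpoints. The total great-circle distance is δ·R ≈ 0.474 × 6371 ≈ 3017 km, so the target fraction is f = 2500/3017 ≈ 0.829.
Interpolate at f ≈ 0.829 with slerp weights a = sin((1−f)δ)/sin δ ≈ 0.178, b = sin(fδ)/sin δ ≈ 0.838.
p = a·p₁ + b·p₂ ≈ (0.288, 0.067, -0.955); φ = arcsin(p_z) ≈ -72.78°, λ = atan2(p_y, p_x) ≈ 13.11°.

≈ 73°S, 13°E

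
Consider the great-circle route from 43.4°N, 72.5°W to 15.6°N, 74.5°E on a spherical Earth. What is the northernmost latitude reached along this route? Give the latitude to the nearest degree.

≈ 65°N

The great circle lies in the plane with unit normal n̂ = (p₁ × p₂)/|p₁ × p₂|.
Here n̂_z ≈ +0.416; the vertex latitude is φ_max = arccos|n̂_z| ≈ 65.4°.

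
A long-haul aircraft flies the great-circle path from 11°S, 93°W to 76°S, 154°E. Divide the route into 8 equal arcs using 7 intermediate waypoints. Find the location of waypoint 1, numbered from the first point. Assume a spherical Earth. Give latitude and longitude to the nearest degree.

Convert each endpoint to a unit vector on the sphere (x = cos φ cos λ, y = cos φ sin λ, z = sin φ).
The central angle between the endpoints is δ = arccos(p₁·p₂) ≈ 1.478 rad (84.7°).
Interpolate at f = 1/8 with slerp weights a = sin((1−f)δ)/sin δ ≈ 0.966, b = sin(fδ)/sin δ ≈ 0.185.
p = a·p₁ + b·p₂ ≈ (-0.090, -0.927, -0.363); φ = arcsin(p_z) ≈ -21.31°, λ = atan2(p_y, p_x) ≈ -95.53°.

≈ 21°S, 96°W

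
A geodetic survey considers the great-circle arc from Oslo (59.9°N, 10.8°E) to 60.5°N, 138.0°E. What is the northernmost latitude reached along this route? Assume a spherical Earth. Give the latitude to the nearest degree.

The great circle lies in the plane with unit normal n̂ = (p₁ × p₂)/|p₁ × p₂|.
Here n̂_z ≈ +0.247; the vertex latitude is φ_max = arccos|n̂_z| ≈ 75.7°.
Check via Clairaut: cos φ_max = |cos φ₁| · sin C = cos(59.9°)·sin(29.5°) ≈ 0.247, again giving ≈ 75.7°.

≈ 76°N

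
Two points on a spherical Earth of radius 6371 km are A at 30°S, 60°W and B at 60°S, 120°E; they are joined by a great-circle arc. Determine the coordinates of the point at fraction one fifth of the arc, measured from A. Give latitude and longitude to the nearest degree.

Write both endpoints as unit vectors p₁, p₂ with components (cos φ cos λ, cos φ sin λ, sin φ).
The central angle between the endpoints is δ = arccos(p₁·p₂) ≈ 1.571 rad (90.0°).
Interpolate at f = 1/5 with slerp weights a = sin((1−f)δ)/sin δ ≈ 0.951, b = sin(fδ)/sin δ ≈ 0.309.
p = a·p₁ + b·p₂ ≈ (0.335, -0.579, -0.743); φ = arcsin(p_z) ≈ -48.00°, λ = atan2(p_y, p_x) ≈ -60.00°.

≈ 48°S, 60°W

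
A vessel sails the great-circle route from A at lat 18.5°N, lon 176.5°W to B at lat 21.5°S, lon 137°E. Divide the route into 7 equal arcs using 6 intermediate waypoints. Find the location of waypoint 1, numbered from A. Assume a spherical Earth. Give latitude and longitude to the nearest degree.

≈ lat 13°N, lon 177°E

From cos δ = sin φ₁ sin φ₂ + cos φ₁ cos φ₂ cos Δλ, the central angle is δ ≈ 1.057 rad (60.6°).
Interpolate at f = 1/7 with slerp weights a = sin((1−f)δ)/sin δ ≈ 0.904, b = sin(fδ)/sin δ ≈ 0.173.
p = a·p₁ + b·p₂ ≈ (-0.973, 0.057, 0.223); φ = arcsin(p_z) ≈ 12.91°, λ = atan2(p_y, p_x) ≈ 176.63°.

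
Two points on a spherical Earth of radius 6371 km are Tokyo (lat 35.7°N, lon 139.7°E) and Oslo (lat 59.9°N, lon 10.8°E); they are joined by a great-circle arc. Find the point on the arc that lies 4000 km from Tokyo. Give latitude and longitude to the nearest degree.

≈ lat 65°N, lon 105°E

Convert each endpoint to a unit vector on the sphere (x = cos φ cos λ, y = cos φ sin λ, z = sin φ).
The central angle between the endpoints is δ = arccos(p₁·p₂) ≈ 1.319 rad (75.6°). The total great-circle distance is δ·R ≈ 1.319 × 6371 ≈ 8404 km, so the target fraction is f = 4000/8404 ≈ 0.476.
Interpolate at f ≈ 0.476 with slerp weights a = sin((1−f)δ)/sin δ ≈ 0.658, b = sin(fδ)/sin δ ≈ 0.607.
p = a·p₁ + b·p₂ ≈ (-0.109, 0.403, 0.909); φ = arcsin(p_z) ≈ 65.34°, λ = atan2(p_y, p_x) ≈ 105.13°.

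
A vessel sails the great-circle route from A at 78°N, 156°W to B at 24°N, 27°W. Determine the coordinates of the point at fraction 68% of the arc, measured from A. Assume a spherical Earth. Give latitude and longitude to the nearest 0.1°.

Write both endpoints as unit vectors p₁, p₂ with components (cos φ cos λ, cos φ sin λ, sin φ).
The central angle between the endpoints is δ = arccos(p₁·p₂) ≈ 1.289 rad (73.8°).
Interpolate at f = 0.68 with slerp weights a = sin((1−f)δ)/sin δ ≈ 0.417, b = sin(fδ)/sin δ ≈ 0.800.
p = a·p₁ + b·p₂ ≈ (0.572, -0.367, 0.734); φ = arcsin(p_z) ≈ 47.19°, λ = atan2(p_y, p_x) ≈ -32.69°.

≈ 47.2°N, 32.7°W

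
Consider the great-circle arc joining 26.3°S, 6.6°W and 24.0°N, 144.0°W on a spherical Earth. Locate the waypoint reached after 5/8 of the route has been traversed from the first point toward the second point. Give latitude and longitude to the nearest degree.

Convert each endpoint to a unit vector on the sphere (x = cos φ cos λ, y = cos φ sin λ, z = sin φ).
The central angle between the endpoints is δ = arccos(p₁·p₂) ≈ 2.470 rad (141.5°).
Interpolate at f = 5/8 with slerp weights a = sin((1−f)δ)/sin δ ≈ 1.285, b = sin(fδ)/sin δ ≈ 1.607.
p = a·p₁ + b·p₂ ≈ (-0.043, -0.996, 0.084); φ = arcsin(p_z) ≈ 4.83°, λ = atan2(p_y, p_x) ≈ -92.48°.

≈ 5°N, 92°W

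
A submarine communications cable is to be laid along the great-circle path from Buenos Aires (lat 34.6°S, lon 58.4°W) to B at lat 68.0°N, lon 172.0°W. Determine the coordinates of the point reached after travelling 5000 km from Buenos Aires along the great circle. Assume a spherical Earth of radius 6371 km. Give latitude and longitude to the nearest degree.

≈ lat 7°N, lon 77°W

Write both endpoints as unit vectors p₁, p₂ with components (cos φ cos λ, cos φ sin λ, sin φ).
The central angle between the endpoints is δ = arccos(p₁·p₂) ≈ 2.278 rad (130.5°). The total great-circle distance is δ·R ≈ 2.278 × 6371 ≈ 14515 km, so the target fraction is f = 5000/14515 ≈ 0.344.
Interpolate at f ≈ 0.344 with slerp weights a = sin((1−f)δ)/sin δ ≈ 1.312, b = sin(fδ)/sin δ ≈ 0.930.
p = a·p₁ + b·p₂ ≈ (0.221, -0.968, 0.117); φ = arcsin(p_z) ≈ 6.73°, λ = atan2(p_y, p_x) ≈ -77.15°.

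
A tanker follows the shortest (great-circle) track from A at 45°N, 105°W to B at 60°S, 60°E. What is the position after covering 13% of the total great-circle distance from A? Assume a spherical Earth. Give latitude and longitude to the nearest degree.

Write both endpoints as unit vectors p₁, p₂ with components (cos φ cos λ, cos φ sin λ, sin φ).
The central angle between the endpoints is δ = arccos(p₁·p₂) ≈ 2.837 rad (162.5°).
Interpolate at f = 0.13 with slerp weights a = sin((1−f)δ)/sin δ ≈ 2.078, b = sin(fδ)/sin δ ≈ 1.201.
p = a·p₁ + b·p₂ ≈ (-0.080, -0.899, 0.430); φ = arcsin(p_z) ≈ 25.44°, λ = atan2(p_y, p_x) ≈ -95.09°.

≈ 25°N, 95°W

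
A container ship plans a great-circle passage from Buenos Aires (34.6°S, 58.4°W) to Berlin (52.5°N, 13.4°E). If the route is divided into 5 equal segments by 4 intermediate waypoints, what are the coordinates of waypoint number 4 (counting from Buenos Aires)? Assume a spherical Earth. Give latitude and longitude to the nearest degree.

Convert each endpoint to a unit vector on the sphere (x = cos φ cos λ, y = cos φ sin λ, z = sin φ).
The central angle between the endpoints is δ = arccos(p₁·p₂) ≈ 1.869 rad (107.1°).
Interpolate at f = 4/5 with slerp weights a = sin((1−f)δ)/sin δ ≈ 0.382, b = sin(fδ)/sin δ ≈ 1.043.
p = a·p₁ + b·p₂ ≈ (0.783, -0.121, 0.611); φ = arcsin(p_z) ≈ 37.64°, λ = atan2(p_y, p_x) ≈ -8.77°.

≈ 38°N, 9°W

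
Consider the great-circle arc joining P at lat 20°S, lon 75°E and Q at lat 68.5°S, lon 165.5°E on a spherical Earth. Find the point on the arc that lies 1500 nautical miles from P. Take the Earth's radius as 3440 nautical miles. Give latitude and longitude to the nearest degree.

≈ lat 43°S, lon 88°E

The haversine formula gives a central angle δ ≈ 1.250 rad (71.6°) between the endpoints. The total great-circle distance is δ·R ≈ 1.250 × 3440 ≈ 4300 nmi, so the target fraction is f = 1500/4300 ≈ 0.349.
Interpolate at f ≈ 0.349 with slerp weights a = sin((1−f)δ)/sin δ ≈ 0.766, b = sin(fδ)/sin δ ≈ 0.445.
p = a·p₁ + b·p₂ ≈ (0.028, 0.736, -0.676); φ = arcsin(p_z) ≈ -42.54°, λ = atan2(p_y, p_x) ≈ 87.79°.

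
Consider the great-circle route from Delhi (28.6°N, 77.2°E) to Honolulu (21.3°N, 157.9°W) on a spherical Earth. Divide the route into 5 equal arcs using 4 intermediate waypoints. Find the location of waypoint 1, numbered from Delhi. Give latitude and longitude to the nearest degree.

≈ 40°N, 99°E

Convert each endpoint to a unit vector on the sphere (x = cos φ cos λ, y = cos φ sin λ, z = sin φ).
The central angle between the endpoints is δ = arccos(p₁·p₂) ≈ 1.869 rad (107.1°).
Interpolate at f = 1/5 with slerp weights a = sin((1−f)δ)/sin δ ≈ 1.043, b = sin(fδ)/sin δ ≈ 0.382.
p = a·p₁ + b·p₂ ≈ (-0.127, 0.759, 0.638); φ = arcsin(p_z) ≈ 39.66°, λ = atan2(p_y, p_x) ≈ 99.49°.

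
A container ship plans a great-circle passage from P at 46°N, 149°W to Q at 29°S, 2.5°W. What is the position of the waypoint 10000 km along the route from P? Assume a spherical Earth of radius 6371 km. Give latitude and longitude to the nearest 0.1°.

Write both endpoints as unit vectors p₁, p₂ with components (cos φ cos λ, cos φ sin λ, sin φ).
The central angle between the endpoints is δ = arccos(p₁·p₂) ≈ 2.597 rad (148.8°). The total great-circle distance is δ·R ≈ 2.597 × 6371 ≈ 16546 km, so the target fraction is f = 10000/16546 ≈ 0.604.
Interpolate at f ≈ 0.604 with slerp weights a = sin((1−f)δ)/sin δ ≈ 1.652, b = sin(fδ)/sin δ ≈ 1.930.
p = a·p₁ + b·p₂ ≈ (0.703, -0.665, 0.253); φ = arcsin(p_z) ≈ 14.64°, λ = atan2(p_y, p_x) ≈ -43.41°.

≈ 14.6°N, 43.4°W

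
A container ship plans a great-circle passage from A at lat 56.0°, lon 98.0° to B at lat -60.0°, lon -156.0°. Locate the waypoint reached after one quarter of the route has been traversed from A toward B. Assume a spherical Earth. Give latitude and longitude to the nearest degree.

≈ lat 28°, lon 130°

Write both endpoints as unit vectors p₁, p₂ with components (cos φ cos λ, cos φ sin λ, sin φ).
The central angle between the endpoints is δ = arccos(p₁·p₂) ≈ 2.490 rad (142.7°).
Interpolate at f = 1/4 with slerp weights a = sin((1−f)δ)/sin δ ≈ 1.577, b = sin(fδ)/sin δ ≈ 0.961.
p = a·p₁ + b·p₂ ≈ (-0.562, 0.678, 0.475); φ = arcsin(p_z) ≈ 28.34°, λ = atan2(p_y, p_x) ≈ 129.66°.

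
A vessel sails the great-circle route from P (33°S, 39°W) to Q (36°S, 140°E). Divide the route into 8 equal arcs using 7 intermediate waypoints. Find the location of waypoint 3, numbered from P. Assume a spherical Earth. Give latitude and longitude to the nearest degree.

≈ (75°S, 37°W)

The haversine formula gives a central angle δ ≈ 1.937 rad (111.0°) between the endpoints.
Interpolate at f = 3/8 with slerp weights a = sin((1−f)δ)/sin δ ≈ 1.002, b = sin(fδ)/sin δ ≈ 0.711.
p = a·p₁ + b·p₂ ≈ (0.212, -0.159, -0.964); φ = arcsin(p_z) ≈ -74.61°, λ = atan2(p_y, p_x) ≈ -36.83°.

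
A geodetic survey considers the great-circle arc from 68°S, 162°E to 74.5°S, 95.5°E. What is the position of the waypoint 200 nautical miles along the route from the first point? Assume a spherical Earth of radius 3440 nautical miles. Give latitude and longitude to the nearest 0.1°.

Convert each endpoint to a unit vector on the sphere (x = cos φ cos λ, y = cos φ sin λ, z = sin φ).
The central angle between the endpoints is δ = arccos(p₁·p₂) ≈ 0.367 rad (21.0°). The total great-circle distance is δ·R ≈ 0.367 × 3440 ≈ 1263 nmi, so the target fraction is f = 200/1263 ≈ 0.158.
Interpolate at f ≈ 0.158 with slerp weights a = sin((1−f)δ)/sin δ ≈ 0.847, b = sin(fδ)/sin δ ≈ 0.162.
p = a·p₁ + b·p₂ ≈ (-0.306, 0.141, -0.942); φ = arcsin(p_z) ≈ -70.31°, λ = atan2(p_y, p_x) ≈ 155.24°.

≈ 70.3°S, 155.2°E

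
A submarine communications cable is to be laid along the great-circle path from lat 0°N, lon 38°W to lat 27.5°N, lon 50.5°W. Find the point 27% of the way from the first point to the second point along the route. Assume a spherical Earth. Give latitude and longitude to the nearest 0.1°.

≈ lat 7.5°N, lon 41.1°W

From cos δ = sin φ₁ sin φ₂ + cos φ₁ cos φ₂ cos Δλ, the central angle is δ ≈ 0.524 rad (30.0°).
Interpolate at f = 0.27 with slerp weights a = sin((1−f)δ)/sin δ ≈ 0.746, b = sin(fδ)/sin δ ≈ 0.282.
p = a·p₁ + b·p₂ ≈ (0.747, -0.652, 0.130); φ = arcsin(p_z) ≈ 7.48°, λ = atan2(p_y, p_x) ≈ -41.13°.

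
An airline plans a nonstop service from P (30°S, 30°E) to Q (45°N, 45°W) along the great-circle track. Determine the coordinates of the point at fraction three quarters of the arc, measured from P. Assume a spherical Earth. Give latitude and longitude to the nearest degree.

Write both endpoints as unit vectors p₁, p₂ with components (cos φ cos λ, cos φ sin λ, sin φ).
The central angle between the endpoints is δ = arccos(p₁·p₂) ≈ 1.767 rad (101.2°).
Interpolate at f = 3/4 with slerp weights a = sin((1−f)δ)/sin δ ≈ 0.436, b = sin(fδ)/sin δ ≈ 0.989.
p = a·p₁ + b·p₂ ≈ (0.821, -0.306, 0.481); φ = arcsin(p_z) ≈ 28.78°, λ = atan2(p_y, p_x) ≈ -20.42°.

≈ (29°N, 20°W)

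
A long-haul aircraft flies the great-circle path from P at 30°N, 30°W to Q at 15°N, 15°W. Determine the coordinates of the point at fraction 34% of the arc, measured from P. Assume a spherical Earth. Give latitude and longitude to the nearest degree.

Convert each endpoint to a unit vector on the sphere (x = cos φ cos λ, y = cos φ sin λ, z = sin φ).
The central angle between the endpoints is δ = arccos(p₁·p₂) ≈ 0.356 rad (20.4°).
Interpolate at f = 0.34 with slerp weights a = sin((1−f)δ)/sin δ ≈ 0.668, b = sin(fδ)/sin δ ≈ 0.346.
p = a·p₁ + b·p₂ ≈ (0.824, -0.376, 0.424); φ = arcsin(p_z) ≈ 25.06°, λ = atan2(p_y, p_x) ≈ -24.51°.

≈ 25°N, 25°W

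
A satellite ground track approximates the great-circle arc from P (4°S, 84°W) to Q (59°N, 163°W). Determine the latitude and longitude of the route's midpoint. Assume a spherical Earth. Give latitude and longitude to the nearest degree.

≈ (33°N, 109°W)

From cos δ = sin φ₁ sin φ₂ + cos φ₁ cos φ₂ cos Δλ, the central angle is δ ≈ 1.533 rad (87.8°).
Interpolate at f = 1/2 with slerp weights a = sin((1−f)δ)/sin δ ≈ 0.694, b = sin(fδ)/sin δ ≈ 0.694.
p = a·p₁ + b·p₂ ≈ (-0.269, -0.793, 0.546); φ = arcsin(p_z) ≈ 33.12°, λ = atan2(p_y, p_x) ≈ -108.77°.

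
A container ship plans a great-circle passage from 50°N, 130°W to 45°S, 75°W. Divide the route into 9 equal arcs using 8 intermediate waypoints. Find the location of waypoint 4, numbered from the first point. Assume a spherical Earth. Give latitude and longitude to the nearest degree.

≈ 8°N, 103°W

Convert each endpoint to a unit vector on the sphere (x = cos φ cos λ, y = cos φ sin λ, z = sin φ).
The central angle between the endpoints is δ = arccos(p₁·p₂) ≈ 1.856 rad (106.3°).
Interpolate at f = 4/9 with slerp weights a = sin((1−f)δ)/sin δ ≈ 0.894, b = sin(fδ)/sin δ ≈ 0.765.
p = a·p₁ + b·p₂ ≈ (-0.229, -0.963, 0.144); φ = arcsin(p_z) ≈ 8.26°, λ = atan2(p_y, p_x) ≈ -103.39°.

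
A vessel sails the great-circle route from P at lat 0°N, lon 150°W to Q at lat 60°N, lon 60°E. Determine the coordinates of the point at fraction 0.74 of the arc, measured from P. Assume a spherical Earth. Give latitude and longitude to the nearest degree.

The haversine formula gives a central angle δ ≈ 2.019 rad (115.7°) between the endpoints.
Interpolate at f = 0.74 with slerp weights a = sin((1−f)δ)/sin δ ≈ 0.556, b = sin(fδ)/sin δ ≈ 1.106.
p = a·p₁ + b·p₂ ≈ (-0.205, 0.201, 0.958); φ = arcsin(p_z) ≈ 73.32°, λ = atan2(p_y, p_x) ≈ 135.55°.

≈ lat 73°N, lon 136°E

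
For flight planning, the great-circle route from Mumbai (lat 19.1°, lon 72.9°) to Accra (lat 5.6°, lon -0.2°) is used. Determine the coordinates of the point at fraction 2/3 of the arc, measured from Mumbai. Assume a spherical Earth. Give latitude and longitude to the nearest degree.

The haversine formula gives a central angle δ ≈ 1.261 rad (72.2°) between the endpoints.
Interpolate at f = 2/3 with slerp weights a = sin((1−f)δ)/sin δ ≈ 0.428, b = sin(fδ)/sin δ ≈ 0.782.
p = a·p₁ + b·p₂ ≈ (0.898, 0.384, 0.217); φ = arcsin(p_z) ≈ 12.50°, λ = atan2(p_y, p_x) ≈ 23.17°.

≈ lat 13°, lon 23°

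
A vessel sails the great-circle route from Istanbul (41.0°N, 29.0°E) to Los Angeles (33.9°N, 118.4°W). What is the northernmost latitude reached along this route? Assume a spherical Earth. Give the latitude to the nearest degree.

≈ 70°N

The great circle lies in the plane with unit normal n̂ = (p₁ × p₂)/|p₁ × p₂|.
Here n̂_z ≈ -0.342; the vertex latitude is φ_max = arccos|n̂_z| ≈ 70.0°.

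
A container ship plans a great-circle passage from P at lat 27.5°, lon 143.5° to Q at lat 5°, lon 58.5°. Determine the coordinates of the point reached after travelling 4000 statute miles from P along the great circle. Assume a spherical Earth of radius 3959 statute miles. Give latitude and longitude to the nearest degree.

Convert each endpoint to a unit vector on the sphere (x = cos φ cos λ, y = cos φ sin λ, z = sin φ).
The central angle between the endpoints is δ = arccos(p₁·p₂) ≈ 1.453 rad (83.3°). The total great-circle distance is δ·R ≈ 1.453 × 3959 ≈ 5753 mi, so the target fraction is f = 4000/5753 ≈ 0.695.
Interpolate at f ≈ 0.695 with slerp weights a = sin((1−f)δ)/sin δ ≈ 0.432, b = sin(fδ)/sin δ ≈ 0.853.
p = a·p₁ + b·p₂ ≈ (0.136, 0.952, 0.274); φ = arcsin(p_z) ≈ 15.88°, λ = atan2(p_y, p_x) ≈ 81.86°.

≈ lat 16°, lon 82°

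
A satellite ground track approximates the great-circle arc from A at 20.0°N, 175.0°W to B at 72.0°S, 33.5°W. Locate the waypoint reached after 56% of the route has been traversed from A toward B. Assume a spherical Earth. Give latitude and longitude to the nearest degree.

≈ 47°S, 157°W

The haversine formula gives a central angle δ ≈ 2.156 rad (123.5°) between the endpoints.
Interpolate at f = 0.56 with slerp weights a = sin((1−f)δ)/sin δ ≈ 0.975, b = sin(fδ)/sin δ ≈ 1.121.
p = a·p₁ + b·p₂ ≈ (-0.624, -0.271, -0.733); φ = arcsin(p_z) ≈ -47.15°, λ = atan2(p_y, p_x) ≈ -156.51°.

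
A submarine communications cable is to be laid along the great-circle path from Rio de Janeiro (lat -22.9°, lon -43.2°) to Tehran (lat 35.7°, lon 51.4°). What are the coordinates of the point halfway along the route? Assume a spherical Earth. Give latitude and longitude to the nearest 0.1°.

Write both endpoints as unit vectors p₁, p₂ with components (cos φ cos λ, cos φ sin λ, sin φ).
The central angle between the endpoints is δ = arccos(p₁·p₂) ≈ 1.862 rad (106.7°).
Interpolate at f = 1/2 with slerp weights a = sin((1−f)δ)/sin δ ≈ 0.837, b = sin(fδ)/sin δ ≈ 0.837.
p = a·p₁ + b·p₂ ≈ (0.987, 0.003, 0.163); φ = arcsin(p_z) ≈ 9.37°, λ = atan2(p_y, p_x) ≈ 0.20°.

≈ lat 9.4°, lon 0.2°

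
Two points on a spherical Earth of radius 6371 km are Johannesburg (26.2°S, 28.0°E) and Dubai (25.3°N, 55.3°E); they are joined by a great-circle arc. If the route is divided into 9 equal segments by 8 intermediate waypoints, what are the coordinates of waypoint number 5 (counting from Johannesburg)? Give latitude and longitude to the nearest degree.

Write both endpoints as unit vectors p₁, p₂ with components (cos φ cos λ, cos φ sin λ, sin φ).
The central angle between the endpoints is δ = arccos(p₁·p₂) ≈ 1.010 rad (57.8°).
Interpolate at f = 5/9 with slerp weights a = sin((1−f)δ)/sin δ ≈ 0.512, b = sin(fδ)/sin δ ≈ 0.628.
p = a·p₁ + b·p₂ ≈ (0.729, 0.683, 0.042); φ = arcsin(p_z) ≈ 2.42°, λ = atan2(p_y, p_x) ≈ 43.12°.

≈ (2°N, 43°E)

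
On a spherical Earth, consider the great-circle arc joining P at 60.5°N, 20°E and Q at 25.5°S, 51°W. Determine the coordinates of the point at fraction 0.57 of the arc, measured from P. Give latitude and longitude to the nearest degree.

From cos δ = sin φ₁ sin φ₂ + cos φ₁ cos φ₂ cos Δλ, the central angle is δ ≈ 1.803 rad (103.3°).
Interpolate at f = 0.57 with slerp weights a = sin((1−f)δ)/sin δ ≈ 0.719, b = sin(fδ)/sin δ ≈ 0.880.
p = a·p₁ + b·p₂ ≈ (0.832, -0.496, 0.247); φ = arcsin(p_z) ≈ 14.31°, λ = atan2(p_y, p_x) ≈ -30.78°.

≈ 14°N, 31°W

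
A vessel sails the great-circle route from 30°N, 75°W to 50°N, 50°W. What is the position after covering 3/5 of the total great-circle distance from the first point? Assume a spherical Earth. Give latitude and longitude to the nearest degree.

The haversine formula gives a central angle δ ≈ 0.479 rad (27.4°) between the endpoints.
Interpolate at f = 3/5 with slerp weights a = sin((1−f)δ)/sin δ ≈ 0.413, b = sin(fδ)/sin δ ≈ 0.615.
p = a·p₁ + b·p₂ ≈ (0.347, -0.648, 0.678); φ = arcsin(p_z) ≈ 42.67°, λ = atan2(p_y, p_x) ≈ -61.87°.

≈ 43°N, 62°W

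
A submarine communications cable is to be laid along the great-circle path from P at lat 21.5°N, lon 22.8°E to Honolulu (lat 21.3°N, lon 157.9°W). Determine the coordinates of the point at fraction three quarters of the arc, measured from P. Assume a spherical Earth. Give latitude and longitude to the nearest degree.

≈ lat 56°N, lon 159°W

Write both endpoints as unit vectors p₁, p₂ with components (cos φ cos λ, cos φ sin λ, sin φ).
The central angle between the endpoints is δ = arccos(p₁·p₂) ≈ 2.394 rad (137.2°).
Interpolate at f = 3/4 with slerp weights a = sin((1−f)δ)/sin δ ≈ 0.829, b = sin(fδ)/sin δ ≈ 1.435.
p = a·p₁ + b·p₂ ≈ (-0.527, -0.204, 0.825); φ = arcsin(p_z) ≈ 55.59°, λ = atan2(p_y, p_x) ≈ -158.86°.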